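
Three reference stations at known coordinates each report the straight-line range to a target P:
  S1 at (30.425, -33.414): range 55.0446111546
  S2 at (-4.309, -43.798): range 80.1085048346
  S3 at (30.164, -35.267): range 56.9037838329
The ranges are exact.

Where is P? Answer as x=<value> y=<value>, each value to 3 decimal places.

eq1: (x − 30.425)² + (y + 33.414)² = 55.0446111546²
eq2: (x + 4.309)² + (y + 43.798)² = 80.1085048346²
eq3: (x − 30.164)² + (y + 35.267)² = 56.9037838329²
eq2−eq1, eq2−eq3 (x²,y² cancel):
  69.468·x + 20.768·y = 3492.807066
  68.946·x + 17.062·y = 3396.127832
det = 69.468·17.062 − 20.768·68.946 = -246.607512
x = (3492.807066·17.062 − 20.768·3396.127832) / -246.607512 = 44.347833
y = (69.468·3396.127832 − 3492.807066·68.946) / -246.607512 = 19.840708

x=44.348 y=19.841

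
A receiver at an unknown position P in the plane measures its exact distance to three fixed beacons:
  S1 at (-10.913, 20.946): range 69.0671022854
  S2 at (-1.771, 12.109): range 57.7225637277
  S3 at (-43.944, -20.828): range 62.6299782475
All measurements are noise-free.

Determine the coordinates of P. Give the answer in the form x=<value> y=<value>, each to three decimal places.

eq1: (x + 10.913)² + (y − 20.946)² = 69.0671022854²
eq2: (x + 1.771)² + (y − 12.109)² = 57.7225637277²
eq3: (x + 43.944)² + (y + 20.828)² = 62.6299782475²
eq1−eq3, eq1−eq2 (x²,y² cancel):
  -66.062·x − 83.548·y = 2654.802678
  18.284·x − 17.674·y = 1030.306092
det = -66.062·-17.674 − -83.548·18.284 = 2695.171420
x = (2654.802678·-17.674 − -83.548·1030.306092) / 2695.171420 = 14.529328
y = (-66.062·1030.306092 − 2654.802678·18.284) / 2695.171420 = -43.264221

x=14.529 y=-43.264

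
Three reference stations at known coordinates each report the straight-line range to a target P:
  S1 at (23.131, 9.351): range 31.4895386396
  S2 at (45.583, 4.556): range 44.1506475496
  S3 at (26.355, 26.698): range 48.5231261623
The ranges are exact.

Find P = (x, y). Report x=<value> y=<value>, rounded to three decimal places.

x=7.681 y=-18.088

eq1: (x − 23.131)² + (y − 9.351)² = 31.4895386396²
eq2: (x − 45.583)² + (y − 4.556)² = 44.1506475496²
eq3: (x − 26.355)² + (y − 26.698)² = 48.5231261623²
eq2−eq1, eq2−eq3 (x²,y² cancel):
  -44.904·x + 9.590·y = -518.394028
  -38.456·x + 44.284·y = -1096.411890
det = -44.904·44.284 − 9.590·-38.456 = -1619.735696
x = (-518.394028·44.284 − 9.590·-1096.411890) / -1619.735696 = 7.681482
y = (-44.904·-1096.411890 − -518.394028·-38.456) / -1619.735696 = -18.088086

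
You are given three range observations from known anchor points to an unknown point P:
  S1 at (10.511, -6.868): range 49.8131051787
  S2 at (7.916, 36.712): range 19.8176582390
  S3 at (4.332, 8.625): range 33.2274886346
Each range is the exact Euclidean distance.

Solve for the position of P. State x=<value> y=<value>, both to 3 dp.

x=-11.880 y=37.629

eq1: (x − 10.511)² + (y + 6.868)² = 49.8131051787²
eq2: (x − 7.916)² + (y − 36.712)² = 19.8176582390²
eq3: (x − 4.332)² + (y − 8.625)² = 33.2274886346²
eq1−eq3, eq1−eq2 (x²,y² cancel):
  -12.358·x + 30.986·y = 1312.785751
  -5.190·x + 87.160·y = 3341.389324
det = -12.358·87.160 − 30.986·-5.190 = -916.305940
x = (1312.785751·87.160 − 30.986·3341.389324) / -916.305940 = -11.880439
y = (-12.358·3341.389324 − 1312.785751·-5.190) / -916.305940 = 37.628842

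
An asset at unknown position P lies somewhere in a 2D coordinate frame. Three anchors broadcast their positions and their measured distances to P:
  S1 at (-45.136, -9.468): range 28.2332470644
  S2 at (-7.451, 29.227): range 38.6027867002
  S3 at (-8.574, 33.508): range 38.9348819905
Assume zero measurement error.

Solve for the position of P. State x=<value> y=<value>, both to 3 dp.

eq1: (x + 45.136)² + (y + 9.468)² = 28.2332470644²
eq2: (x + 7.451)² + (y − 29.227)² = 38.6027867002²
eq3: (x + 8.574)² + (y − 33.508)² = 38.9348819905²
eq3−eq2, eq3−eq1 (x²,y² cancel):
  2.246·x − 8.562·y = -260.814715
  -73.124·x − 85.952·y = 1649.410776
det = 2.246·-85.952 − -8.562·-73.124 = -819.135880
x = (-260.814715·-85.952 − -8.562·1649.410776) / -819.135880 = -44.607741
y = (2.246·1649.410776 − -260.814715·-73.124) / -819.135880 = 18.760305

x=-44.608 y=18.760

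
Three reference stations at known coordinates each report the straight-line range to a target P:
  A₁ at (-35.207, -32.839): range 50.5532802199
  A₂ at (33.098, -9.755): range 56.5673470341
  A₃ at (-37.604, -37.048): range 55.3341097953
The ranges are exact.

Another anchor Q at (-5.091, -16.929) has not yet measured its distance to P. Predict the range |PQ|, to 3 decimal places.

34.105

eq1: (x + 35.207)² + (y + 32.839)² = 50.5532802199²
eq2: (x − 33.098)² + (y + 9.755)² = 56.5673470341²
eq3: (x + 37.604)² + (y + 37.048)² = 55.3341097953²
eq2−eq3, eq2−eq1 (x²,y² cancel):
  -141.404·x − 54.586·y = 1733.978535
  -136.610·x − 46.168·y = 1771.525750
det = -141.404·-46.168 − -54.586·-136.610 = -928.653588
x = (1733.978535·-46.168 − -54.586·1771.525750) / -928.653588 = -17.925073
y = (-141.404·1771.525750 − 1733.978535·-136.610) / -928.653588 = 14.668569
|P − Q| = √((-17.925073 − -5.091)² + (14.668569 − -16.929)²) = 34.104543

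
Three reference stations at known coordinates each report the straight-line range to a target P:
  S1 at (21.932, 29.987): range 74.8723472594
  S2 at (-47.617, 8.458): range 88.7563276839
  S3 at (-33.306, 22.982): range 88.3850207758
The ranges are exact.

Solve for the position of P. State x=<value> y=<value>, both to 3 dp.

x=23.331 y=-44.872

eq1: (x − 21.932)² + (y − 29.987)² = 74.8723472594²
eq2: (x + 47.617)² + (y − 8.458)² = 88.7563276839²
eq3: (x + 33.306)² + (y − 22.982)² = 88.3850207758²
eq2−eq1, eq2−eq3 (x²,y² cancel):
  139.098·x + 43.058·y = 1313.133660
  28.622·x + 29.048·y = -635.680687
det = 139.098·29.048 − 43.058·28.622 = 2808.112628
x = (1313.133660·29.048 − 43.058·-635.680687) / 2808.112628 = 23.330633
y = (139.098·-635.680687 − 1313.133660·28.622) / 2808.112628 = -44.872283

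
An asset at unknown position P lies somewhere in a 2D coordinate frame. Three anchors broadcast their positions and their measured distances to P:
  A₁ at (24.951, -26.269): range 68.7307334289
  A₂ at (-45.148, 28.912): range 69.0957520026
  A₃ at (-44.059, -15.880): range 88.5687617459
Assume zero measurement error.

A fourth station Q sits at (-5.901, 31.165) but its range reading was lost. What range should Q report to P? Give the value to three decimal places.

30.657

eq1: (x − 24.951)² + (y + 26.269)² = 68.7307334289²
eq2: (x + 45.148)² + (y − 28.912)² = 69.0957520026²
eq3: (x + 44.059)² + (y + 15.880)² = 88.5687617459²
eq1−eq2, eq1−eq3 (x²,y² cancel):
  -140.198·x + 110.362·y = 1511.323659
  -138.020·x + 20.778·y = -2239.754721
det = -140.198·20.778 − 110.362·-138.020 = 12319.129196
x = (1511.323659·20.778 − 110.362·-2239.754721) / 12319.129196 = 22.614106
y = (-140.198·-2239.754721 − 1511.323659·-138.020) / 12319.129196 = 42.421994
|P − Q| = √((22.614106 − -5.901)² + (42.421994 − 31.165)²) = 30.656666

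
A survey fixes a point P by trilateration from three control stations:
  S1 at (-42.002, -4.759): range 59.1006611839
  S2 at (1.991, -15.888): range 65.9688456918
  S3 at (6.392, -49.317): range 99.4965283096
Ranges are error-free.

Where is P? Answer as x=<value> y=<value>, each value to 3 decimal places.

x=-15.055 y=47.841

eq1: (x + 42.002)² + (y + 4.759)² = 59.1006611839²
eq2: (x − 1.991)² + (y + 15.888)² = 65.9688456918²
eq3: (x − 6.392)² + (y + 49.317)² = 99.4965283096²
eq1−eq3, eq1−eq2 (x²,y² cancel):
  96.788·x − 89.116·y = -5720.462925
  87.986·x − 22.258·y = -2389.423910
det = 96.788·-22.258 − -89.116·87.986 = 5686.653072
x = (-5720.462925·-22.258 − -89.116·-2389.423910) / 5686.653072 = -15.054521
y = (96.788·-2389.423910 − -5720.462925·87.986) / 5686.653072 = 47.840634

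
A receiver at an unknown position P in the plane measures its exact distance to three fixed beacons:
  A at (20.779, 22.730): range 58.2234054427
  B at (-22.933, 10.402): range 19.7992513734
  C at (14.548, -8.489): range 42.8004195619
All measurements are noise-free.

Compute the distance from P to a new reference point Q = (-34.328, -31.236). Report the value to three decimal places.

23.370

eq1: (x − 20.779)² + (y − 22.730)² = 58.2234054427²
eq2: (x + 22.933)² + (y − 10.402)² = 19.7992513734²
eq3: (x − 14.548)² + (y + 8.489)² = 42.8004195619²
eq2−eq1, eq2−eq3 (x²,y² cancel):
  87.424·x + 24.656·y = -2683.658938
  74.962·x − 37.782·y = -1790.282228
det = 87.424·-37.782 − 24.656·74.962 = -5151.316640
x = (-2683.658938·-37.782 − 24.656·-1790.282228) / -5151.316640 = -28.252039
y = (87.424·-1790.282228 − -2683.658938·74.962) / -5151.316640 = -8.669397
|P − Q| = √((-28.252039 − -34.328)² + (-8.669397 − -31.236)²) = 23.370256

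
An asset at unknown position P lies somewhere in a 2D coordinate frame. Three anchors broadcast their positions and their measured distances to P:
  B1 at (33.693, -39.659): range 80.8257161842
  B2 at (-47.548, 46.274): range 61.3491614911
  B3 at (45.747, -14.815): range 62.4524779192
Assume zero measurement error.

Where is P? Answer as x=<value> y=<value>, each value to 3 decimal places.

x=13.314 y=38.555

eq1: (x − 33.693)² + (y + 39.659)² = 80.8257161842²
eq2: (x + 47.548)² + (y − 46.274)² = 61.3491614911²
eq3: (x − 45.747)² + (y + 14.815)² = 62.4524779192²
eq1−eq2, eq1−eq3 (x²,y² cancel):
  -162.482·x + 171.866·y = 4463.117631
  24.108·x + 49.688·y = 2236.702102
det = -162.482·49.688 − 171.866·24.108 = -12216.751144
x = (4463.117631·49.688 − 171.866·2236.702102) / -12216.751144 = 13.313659
y = (-162.482·2236.702102 − 4463.117631·24.108) / -12216.751144 = 38.555314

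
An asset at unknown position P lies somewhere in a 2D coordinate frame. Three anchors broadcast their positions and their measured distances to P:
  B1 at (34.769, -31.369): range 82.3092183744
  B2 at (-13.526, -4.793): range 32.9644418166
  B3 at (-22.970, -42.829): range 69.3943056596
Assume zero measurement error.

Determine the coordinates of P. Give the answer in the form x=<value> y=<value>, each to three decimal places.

eq1: (x − 34.769)² + (y + 31.369)² = 82.3092183744²
eq2: (x + 13.526)² + (y + 4.793)² = 32.9644418166²
eq3: (x + 22.970)² + (y + 42.829)² = 69.3943056596²
eq3−eq2, eq3−eq1 (x²,y² cancel):
  18.888·x + 76.072·y = 1572.896618
  115.478·x + 22.920·y = -2128.284390
det = 18.888·22.920 − 76.072·115.478 = -8351.729456
x = (1572.896618·22.920 − 76.072·-2128.284390) / -8351.729456 = -23.702114
y = (18.888·-2128.284390 − 1572.896618·115.478) / -8351.729456 = 26.561444

x=-23.702 y=26.561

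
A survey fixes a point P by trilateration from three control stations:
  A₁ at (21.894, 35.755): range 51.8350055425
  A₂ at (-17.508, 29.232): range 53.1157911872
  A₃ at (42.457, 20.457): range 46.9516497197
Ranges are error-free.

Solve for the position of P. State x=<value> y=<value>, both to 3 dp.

eq1: (x − 21.894)² + (y − 35.755)² = 51.8350055425²
eq2: (x + 17.508)² + (y − 29.232)² = 53.1157911872²
eq3: (x − 42.457)² + (y − 20.457)² = 46.9516497197²
eq3−eq1, eq3−eq2 (x²,y² cancel):
  -41.126·x + 30.596·y = -945.728825
  -119.930·x + 17.550·y = -1676.875672
det = -41.126·17.550 − 30.596·-119.930 = 2947.616980
x = (-945.728825·17.550 − 30.596·-1676.875672) / 2947.616980 = 11.774985
y = (-41.126·-1676.875672 − -945.728825·-119.930) / 2947.616980 = -15.082716

x=11.775 y=-15.083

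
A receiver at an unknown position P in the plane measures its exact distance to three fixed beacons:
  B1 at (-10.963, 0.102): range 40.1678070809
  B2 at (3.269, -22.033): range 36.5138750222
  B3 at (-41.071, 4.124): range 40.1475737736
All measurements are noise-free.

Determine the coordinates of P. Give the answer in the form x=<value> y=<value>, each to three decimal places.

x=-30.966 y=-34.731

eq1: (x + 10.963)² + (y − 0.102)² = 40.1678070809²
eq2: (x − 3.269)² + (y + 22.033)² = 36.5138750222²
eq3: (x + 41.071)² + (y − 4.124)² = 40.1475737736²
eq2−eq1, eq2−eq3 (x²,y² cancel):
  -28.464·x + 44.270·y = -656.131334
  -88.680·x + 52.314·y = 929.130356
det = -28.464·52.314 − 44.270·-88.680 = 2436.797904
x = (-656.131334·52.314 − 44.270·929.130356) / 2436.797904 = -30.965824
y = (-28.464·929.130356 − -656.131334·-88.680) / 2436.797904 = -34.731027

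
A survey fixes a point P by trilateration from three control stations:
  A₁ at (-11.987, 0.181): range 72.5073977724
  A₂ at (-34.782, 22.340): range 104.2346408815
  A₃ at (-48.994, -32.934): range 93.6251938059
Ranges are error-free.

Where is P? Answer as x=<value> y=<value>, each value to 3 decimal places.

eq1: (x + 11.987)² + (y − 0.181)² = 72.5073977724²
eq2: (x + 34.782)² + (y − 22.340)² = 104.2346408815²
eq3: (x + 48.994)² + (y + 32.934)² = 93.6251938059²
eq1−eq2, eq1−eq3 (x²,y² cancel):
  -45.590·x + 44.318·y = -4042.395434
  -74.014·x − 66.230·y = -167.014721
det = -45.590·-66.230 − 44.318·-74.014 = 6299.578152
x = (-4042.395434·-66.230 − 44.318·-167.014721) / 6299.578152 = 43.674291
y = (-45.590·-167.014721 − -4042.395434·-74.014) / 6299.578152 = -46.285584

x=43.674 y=-46.286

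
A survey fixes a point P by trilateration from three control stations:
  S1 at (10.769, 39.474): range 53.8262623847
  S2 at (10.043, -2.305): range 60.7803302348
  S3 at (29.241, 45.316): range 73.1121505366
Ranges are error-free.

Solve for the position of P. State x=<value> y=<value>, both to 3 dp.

x=-42.035 y=29.034

eq1: (x − 10.769)² + (y − 39.474)² = 53.8262623847²
eq2: (x − 10.043)² + (y + 2.305)² = 60.7803302348²
eq3: (x − 29.241)² + (y − 45.316)² = 73.1121505366²
eq1−eq3, eq1−eq2 (x²,y² cancel):
  36.944·x + 11.684·y = -1213.712134
  -1.452·x − 83.558·y = -2364.975184
det = 36.944·-83.558 − 11.684·-1.452 = -3070.001584
x = (-1213.712134·-83.558 − 11.684·-2364.975184) / -3070.001584 = -42.035069
y = (36.944·-2364.975184 − -1213.712134·-1.452) / -3070.001584 = 29.033846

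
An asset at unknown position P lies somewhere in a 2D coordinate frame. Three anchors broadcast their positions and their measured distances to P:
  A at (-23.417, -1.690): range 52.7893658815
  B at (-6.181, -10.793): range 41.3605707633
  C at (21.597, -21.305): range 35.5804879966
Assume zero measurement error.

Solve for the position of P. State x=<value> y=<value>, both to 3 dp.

eq1: (x + 23.417)² + (y + 1.690)² = 52.7893658815²
eq2: (x + 6.181)² + (y + 10.793)² = 41.3605707633²
eq3: (x − 21.597)² + (y + 21.305)² = 35.5804879966²
eq1−eq2, eq1−eq3 (x²,y² cancel):
  34.472·x − 18.206·y = 679.501957
  90.028·x − 39.230·y = 1889.867469
det = 34.472·-39.230 − -18.206·90.028 = 286.713208
x = (679.501957·-39.230 − -18.206·1889.867469) / 286.713208 = 27.030723
y = (34.472·1889.867469 − 679.501957·90.028) / 286.713208 = 13.858131

x=27.031 y=13.858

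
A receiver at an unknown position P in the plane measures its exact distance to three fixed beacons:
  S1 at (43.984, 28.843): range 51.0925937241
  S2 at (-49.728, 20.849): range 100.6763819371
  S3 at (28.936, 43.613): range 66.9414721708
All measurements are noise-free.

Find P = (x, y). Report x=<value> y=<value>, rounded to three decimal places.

eq1: (x − 43.984)² + (y − 28.843)² = 51.0925937241²
eq2: (x + 49.728)² + (y − 20.849)² = 100.6763819371²
eq3: (x − 28.936)² + (y − 43.613)² = 66.9414721708²
eq1−eq3, eq1−eq2 (x²,y² cancel):
  -30.096·x + 29.540·y = -1897.832603
  -187.424·x − 15.988·y = -7384.236866
det = -30.096·-15.988 − 29.540·-187.424 = 6017.679808
x = (-1897.832603·-15.988 − 29.540·-7384.236866) / 6017.679808 = 41.290483
y = (-30.096·-7384.236866 − -1897.832603·-187.424) / 6017.679808 = -22.178545

x=41.290 y=-22.179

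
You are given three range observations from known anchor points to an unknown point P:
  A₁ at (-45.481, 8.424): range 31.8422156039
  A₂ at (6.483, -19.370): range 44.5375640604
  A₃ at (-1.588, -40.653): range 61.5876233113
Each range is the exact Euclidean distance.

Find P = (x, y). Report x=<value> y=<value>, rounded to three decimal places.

x=-15.564 y=19.328

eq1: (x + 45.481)² + (y − 8.424)² = 31.8422156039²
eq2: (x − 6.483)² + (y + 19.370)² = 44.5375640604²
eq3: (x + 1.588)² + (y + 40.653)² = 61.5876233113²
eq1−eq3, eq1−eq2 (x²,y² cancel):
  87.786·x − 98.154·y = -3263.405635
  103.928·x − 55.588·y = -2691.926866
det = 87.786·-55.588 − -98.154·103.928 = 5321.100744
x = (-3263.405635·-55.588 − -98.154·-2691.926866) / 5321.100744 = -15.563922
y = (87.786·-2691.926866 − -3263.405635·103.928) / 5321.100744 = 19.327905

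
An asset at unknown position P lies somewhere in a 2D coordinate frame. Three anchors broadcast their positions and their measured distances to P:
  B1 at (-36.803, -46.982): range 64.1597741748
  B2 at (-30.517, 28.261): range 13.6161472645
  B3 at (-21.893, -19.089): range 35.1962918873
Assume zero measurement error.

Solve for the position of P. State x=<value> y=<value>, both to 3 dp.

x=-24.587 y=16.004

eq1: (x + 36.803)² + (y + 46.982)² = 64.1597741748²
eq2: (x + 30.517)² + (y − 28.261)² = 13.6161472645²
eq3: (x + 21.893)² + (y + 19.089)² = 35.1962918873²
eq3−eq1, eq3−eq2 (x²,y² cancel):
  -29.820·x − 55.786·y = -159.621897
  -17.248·x + 94.700·y = 1939.657536
det = -29.820·94.700 − -55.786·-17.248 = -3786.150928
x = (-159.621897·94.700 − -55.786·1939.657536) / -3786.150928 = -24.586854
y = (-29.820·1939.657536 − -159.621897·-17.248) / -3786.150928 = 16.004049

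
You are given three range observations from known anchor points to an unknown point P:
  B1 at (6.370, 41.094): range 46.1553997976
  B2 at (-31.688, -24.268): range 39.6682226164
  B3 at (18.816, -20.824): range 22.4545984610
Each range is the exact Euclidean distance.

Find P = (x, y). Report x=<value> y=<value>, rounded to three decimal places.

x=2.950 y=-4.935

eq1: (x − 6.370)² + (y − 41.094)² = 46.1553997976²
eq2: (x + 31.688)² + (y + 24.268)² = 39.6682226164²
eq3: (x − 18.816)² + (y + 20.824)² = 22.4545984610²
eq1−eq2, eq1−eq3 (x²,y² cancel):
  -76.116·x − 130.724·y = 420.524477
  24.892·x − 123.836·y = 684.499034
det = -76.116·-123.836 − -130.724·24.892 = 12679.882784
x = (420.524477·-123.836 − -130.724·684.499034) / 12679.882784 = 2.949900
y = (-76.116·684.499034 − 420.524477·24.892) / 12679.882784 = -4.934511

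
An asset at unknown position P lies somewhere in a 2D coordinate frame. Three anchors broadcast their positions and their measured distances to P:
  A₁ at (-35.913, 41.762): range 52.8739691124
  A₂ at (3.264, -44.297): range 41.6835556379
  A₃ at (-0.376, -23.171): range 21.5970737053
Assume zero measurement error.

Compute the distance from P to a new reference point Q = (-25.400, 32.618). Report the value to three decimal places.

eq1: (x + 35.913)² + (y − 41.762)² = 52.8739691124²
eq2: (x − 3.264)² + (y + 44.297)² = 41.6835556379²
eq3: (x + 0.376)² + (y + 23.171)² = 21.5970737053²
eq3−eq1, eq3−eq2 (x²,y² cancel):
  -71.074·x + 129.866·y = 167.548579
  7.280·x − 42.252·y = 164.756070
det = -71.074·-42.252 − 129.866·7.280 = 2057.594168
x = (167.548579·-42.252 − 129.866·164.756070) / 2057.594168 = -13.839208
y = (-71.074·164.756070 − 167.548579·7.280) / 2057.594168 = -6.283857
|P − Q| = √((-13.839208 − -25.400)² + (-6.283857 − 32.618)²) = 40.583326

40.583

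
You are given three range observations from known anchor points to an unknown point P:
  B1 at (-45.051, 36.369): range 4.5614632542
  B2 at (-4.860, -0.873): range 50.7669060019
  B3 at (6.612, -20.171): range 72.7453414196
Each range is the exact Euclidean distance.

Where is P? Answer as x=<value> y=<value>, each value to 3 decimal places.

x=-40.665 y=35.117

eq1: (x + 45.051)² + (y − 36.369)² = 4.5614632542²
eq2: (x + 4.860)² + (y + 0.873)² = 50.7669060019²
eq3: (x − 6.612)² + (y + 20.171)² = 72.7453414196²
eq3−eq2, eq3−eq1 (x²,y² cancel):
  -22.944·x + 38.596·y = 2288.399897
  -103.326·x + 113.080·y = 8172.786728
det = -22.944·113.080 − 38.596·-103.326 = 1393.462776
x = (2288.399897·113.080 − 38.596·8172.786728) / 1393.462776 = -40.664607
y = (-22.944·8172.786728 − 2288.399897·-103.326) / 1393.462776 = 35.117400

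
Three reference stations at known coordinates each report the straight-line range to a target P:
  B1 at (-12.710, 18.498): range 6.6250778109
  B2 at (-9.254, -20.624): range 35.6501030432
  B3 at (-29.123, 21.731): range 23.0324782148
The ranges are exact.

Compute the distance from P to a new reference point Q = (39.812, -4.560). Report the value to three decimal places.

eq1: (x + 12.710)² + (y − 18.498)² = 6.6250778109²
eq2: (x + 9.254)² + (y + 20.624)² = 35.6501030432²
eq3: (x + 29.123)² + (y − 21.731)² = 23.0324782148²
eq3−eq1, eq3−eq2 (x²,y² cancel):
  32.826·x − 6.466·y = -330.061989
  39.738·x − 84.710·y = -1549.834392
det = 32.826·-84.710 − -6.466·39.738 = -2523.744552
x = (-330.061989·-84.710 − -6.466·-1549.834392) / -2523.744552 = -7.107820
y = (32.826·-1549.834392 − -330.061989·39.738) / -2523.744552 = 14.961443
|P − Q| = √((-7.107820 − 39.812)² + (14.961443 − -4.560)²) = 50.818857

50.819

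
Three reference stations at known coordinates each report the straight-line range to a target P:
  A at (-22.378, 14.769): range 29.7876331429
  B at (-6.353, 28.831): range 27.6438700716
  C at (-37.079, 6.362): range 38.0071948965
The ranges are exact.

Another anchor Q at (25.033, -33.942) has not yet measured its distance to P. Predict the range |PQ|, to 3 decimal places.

eq1: (x + 22.378)² + (y − 14.769)² = 29.7876331429²
eq2: (x + 6.353)² + (y − 28.831)² = 27.6438700716²
eq3: (x + 37.079)² + (y − 6.362)² = 38.0071948965²
eq2−eq1, eq2−eq3 (x²,y² cancel):
  -32.050·x − 28.124·y = -275.808461
  -61.452·x − 44.938·y = -136.623196
det = -32.050·-44.938 − -28.124·-61.452 = -288.013148
x = (-275.808461·-44.938 − -28.124·-136.623196) / -288.013148 = -29.692706
y = (-32.050·-136.623196 − -275.808461·-61.452) / -288.013148 = 43.644563
|P − Q| = √((-29.692706 − 25.033)² + (43.644563 − -33.942)²) = 94.945130

94.945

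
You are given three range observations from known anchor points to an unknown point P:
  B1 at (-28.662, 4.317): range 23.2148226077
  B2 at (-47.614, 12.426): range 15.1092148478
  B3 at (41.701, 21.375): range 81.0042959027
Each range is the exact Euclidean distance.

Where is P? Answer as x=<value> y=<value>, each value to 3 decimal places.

x=-39.223 y=24.991

eq1: (x + 28.662)² + (y − 4.317)² = 23.2148226077²
eq2: (x + 47.614)² + (y − 12.426)² = 15.1092148478²
eq3: (x − 41.701)² + (y − 21.375)² = 81.0042959027²
eq3−eq1, eq3−eq2 (x²,y² cancel):
  -140.726·x − 34.116·y = 4667.050673
  -178.630·x − 17.898·y = 6559.042027
det = -140.726·-17.898 − -34.116·-178.630 = -3575.427132
x = (4667.050673·-17.898 − -34.116·6559.042027) / -3575.427132 = -39.222560
y = (-140.726·6559.042027 − 4667.050673·-178.630) / -3575.427132 = 24.990717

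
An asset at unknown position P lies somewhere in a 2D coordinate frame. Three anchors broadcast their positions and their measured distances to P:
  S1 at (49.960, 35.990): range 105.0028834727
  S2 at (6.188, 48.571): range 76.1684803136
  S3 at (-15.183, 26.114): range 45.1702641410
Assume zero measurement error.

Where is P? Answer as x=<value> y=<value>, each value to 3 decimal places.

x=-45.793 y=-7.104

eq1: (x − 49.960)² + (y − 35.990)² = 105.0028834727²
eq2: (x − 6.188)² + (y − 48.571)² = 76.1684803136²
eq3: (x + 15.183)² + (y − 26.114)² = 45.1702641410²
eq2−eq1, eq2−eq3 (x²,y² cancel):
  87.544·x − 25.162·y = -3830.119829
  -42.742·x − 44.914·y = 2276.315731
det = 87.544·-44.914 − -25.162·-42.742 = -5007.425420
x = (-3830.119829·-44.914 − -25.162·2276.315731) / -5007.425420 = -45.792526
y = (87.544·2276.315731 − -3830.119829·-42.742) / -5007.425420 = -7.103611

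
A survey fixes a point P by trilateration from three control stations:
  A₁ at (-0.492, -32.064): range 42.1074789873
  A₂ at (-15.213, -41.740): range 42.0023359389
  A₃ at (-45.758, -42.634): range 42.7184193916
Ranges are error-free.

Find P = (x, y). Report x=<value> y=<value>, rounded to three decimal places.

eq1: (x + 0.492)² + (y + 32.064)² = 42.1074789873²
eq2: (x + 15.213)² + (y + 41.740)² = 42.0023359389²
eq3: (x + 45.758)² + (y + 42.634)² = 42.7184193916²
eq3−eq1, eq3−eq2 (x²,y² cancel):
  90.532·x + 21.140·y = -2831.286791
  61.090·x + 1.788·y = -1877.122420
det = 90.532·1.788 − 21.140·61.090 = -1129.571384
x = (-2831.286791·1.788 − 21.140·-1877.122420) / -1129.571384 = -30.648817
y = (90.532·-1877.122420 − -2831.286791·61.090) / -1129.571384 = -2.676823

x=-30.649 y=-2.677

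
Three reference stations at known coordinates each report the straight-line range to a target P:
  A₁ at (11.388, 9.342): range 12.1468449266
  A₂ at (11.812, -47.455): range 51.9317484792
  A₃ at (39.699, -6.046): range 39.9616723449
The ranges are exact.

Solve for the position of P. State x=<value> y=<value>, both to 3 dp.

eq1: (x − 11.388)² + (y − 9.342)² = 12.1468449266²
eq2: (x − 11.812)² + (y + 47.455)² = 51.9317484792²
eq3: (x − 39.699)² + (y + 6.046)² = 39.9616723449²
eq1−eq2, eq1−eq3 (x²,y² cancel):
  0.848·x − 113.594·y = -374.819797
  56.622·x − 30.776·y = -53.784206
det = 0.848·-30.776 − -113.594·56.622 = 6405.821420
x = (-374.819797·-30.776 − -113.594·-53.784206) / 6405.821420 = 0.847025
y = (0.848·-53.784206 − -374.819797·56.622) / 6405.821420 = 3.305968

x=0.847 y=3.306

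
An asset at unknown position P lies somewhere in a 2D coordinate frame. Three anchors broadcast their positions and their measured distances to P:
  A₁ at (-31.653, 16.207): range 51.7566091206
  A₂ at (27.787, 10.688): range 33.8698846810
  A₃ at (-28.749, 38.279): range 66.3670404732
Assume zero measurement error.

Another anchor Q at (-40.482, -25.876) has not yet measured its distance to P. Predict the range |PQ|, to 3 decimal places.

49.437

eq1: (x + 31.653)² + (y − 16.207)² = 51.7566091206²
eq2: (x − 27.787)² + (y − 10.688)² = 33.8698846810²
eq3: (x + 28.749)² + (y − 38.279)² = 66.3670404732²
eq2−eq3, eq2−eq1 (x²,y² cancel):
  -113.072·x + 55.182·y = -1851.978844
  -118.880·x + 11.038·y = -1153.348954
det = -113.072·11.038 − 55.182·-118.880 = 5311.947424
x = (-1851.978844·11.038 − 55.182·-1153.348954) / 5311.947424 = 8.132980
y = (-113.072·-1153.348954 − -1851.978844·-118.880) / 5311.947424 = -16.896209
|P − Q| = √((8.132980 − -40.482)² + (-16.896209 − -25.876)²) = 49.437363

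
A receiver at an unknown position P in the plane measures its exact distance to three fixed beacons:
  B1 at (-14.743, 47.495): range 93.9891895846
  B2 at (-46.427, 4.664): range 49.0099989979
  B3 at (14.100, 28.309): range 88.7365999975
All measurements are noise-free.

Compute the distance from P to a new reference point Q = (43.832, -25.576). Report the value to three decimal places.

83.691

eq1: (x + 14.743)² + (y − 47.495)² = 93.9891895846²
eq2: (x + 46.427)² + (y − 4.664)² = 49.0099989979²
eq3: (x − 14.100)² + (y − 28.309)² = 88.7365999975²
eq2−eq1, eq2−eq3 (x²,y² cancel):
  63.368·x + 85.662·y = -6136.075908
  121.054·x + 47.290·y = -6649.213921
det = 63.368·47.290 − 85.662·121.054 = -7373.055028
x = (-6136.075908·47.290 − 85.662·-6649.213921) / -7373.055028 = -37.896087
y = (63.368·-6649.213921 − -6136.075908·121.054) / -7373.055028 = -43.597823
|P − Q| = √((-37.896087 − 43.832)² + (-43.597823 − -25.576)²) = 83.691495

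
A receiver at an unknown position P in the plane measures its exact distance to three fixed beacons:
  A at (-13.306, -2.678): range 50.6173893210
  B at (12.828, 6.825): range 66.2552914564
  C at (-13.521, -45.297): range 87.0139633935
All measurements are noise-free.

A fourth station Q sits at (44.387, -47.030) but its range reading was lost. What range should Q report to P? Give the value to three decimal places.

122.890

eq1: (x + 13.306)² + (y + 2.678)² = 50.6173893210²
eq2: (x − 12.828)² + (y − 6.825)² = 66.2552914564²
eq3: (x + 13.521)² + (y + 45.297)² = 87.0139633935²
eq1−eq2, eq1−eq3 (x²,y² cancel):
  52.268·x + 19.006·y = -1800.726655
  -0.430·x − 85.238·y = -2958.895394
det = 52.268·-85.238 − 19.006·-0.430 = -4447.047204
x = (-1800.726655·-85.238 − 19.006·-2958.895394) / -4447.047204 = -47.160980
y = (52.268·-2958.895394 − -1800.726655·-0.430) / -4447.047204 = 34.951250
|P − Q| = √((-47.160980 − 44.387)² + (34.951250 − -47.030)²) = 122.890024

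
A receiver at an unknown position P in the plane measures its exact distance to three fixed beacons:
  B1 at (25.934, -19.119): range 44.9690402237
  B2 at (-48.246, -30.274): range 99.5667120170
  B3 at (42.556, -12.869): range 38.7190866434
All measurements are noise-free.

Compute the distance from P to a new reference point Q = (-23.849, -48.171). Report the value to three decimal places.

eq1: (x − 25.934)² + (y + 19.119)² = 44.9690402237²
eq2: (x + 48.246)² + (y + 30.274)² = 99.5667120170²
eq3: (x − 42.556)² + (y + 12.869)² = 38.7190866434²
eq3−eq2, eq3−eq1 (x²,y² cancel):
  -181.604·x − 34.810·y = -7146.795176
  -33.244·x − 12.500·y = -1461.562688
det = -181.604·-12.500 − -34.810·-33.244 = 1112.826360
x = (-7146.795176·-12.500 − -34.810·-1461.562688) / 1112.826360 = 34.558799
y = (-181.604·-1461.562688 − -7146.795176·-33.244) / 1112.826360 = 25.015198
|P − Q| = √((34.558799 − -23.849)² + (25.015198 − -48.171)²) = 93.635947

93.636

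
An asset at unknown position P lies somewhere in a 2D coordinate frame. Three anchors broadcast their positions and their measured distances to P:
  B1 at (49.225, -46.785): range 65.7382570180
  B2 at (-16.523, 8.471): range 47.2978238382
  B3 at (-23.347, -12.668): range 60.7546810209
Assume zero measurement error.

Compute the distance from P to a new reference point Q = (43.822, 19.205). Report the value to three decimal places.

eq1: (x − 49.225)² + (y + 46.785)² = 65.7382570180²
eq2: (x + 16.523)² + (y − 8.471)² = 47.2978238382²
eq3: (x + 23.347)² + (y + 12.668)² = 60.7546810209²
eq3−eq1, eq3−eq2 (x²,y² cancel):
  145.144·x − 68.234·y = 3275.989047
  13.648·x + 42.278·y = 1093.253863
det = 145.144·42.278 − -68.234·13.648 = 7067.655664
x = (3275.989047·42.278 − -68.234·1093.253863) / 7067.655664 = 30.151349
y = (145.144·1093.253863 − 3275.989047·13.648) / 7067.655664 = 16.125367
|P − Q| = √((30.151349 − 43.822)² + (16.125367 − 19.205)²) = 14.013238

14.013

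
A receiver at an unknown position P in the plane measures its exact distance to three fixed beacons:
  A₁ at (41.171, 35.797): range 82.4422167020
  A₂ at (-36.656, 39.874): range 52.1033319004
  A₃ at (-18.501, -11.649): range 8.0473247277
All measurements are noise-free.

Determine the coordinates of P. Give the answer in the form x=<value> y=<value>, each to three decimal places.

x=-26.538 y=-11.237

eq1: (x − 41.171)² + (y − 35.797)² = 82.4422167020²
eq2: (x + 36.656)² + (y − 39.874)² = 52.1033319004²
eq3: (x + 18.501)² + (y + 11.649)² = 8.0473247277²
eq1−eq3, eq1−eq2 (x²,y² cancel):
  -119.344·x − 94.892·y = 4233.469411
  -155.654·x + 8.154·y = 4039.083662
det = -119.344·8.154 − -94.892·-155.654 = -15743.450344
x = (4233.469411·8.154 − -94.892·4039.083662) / -15743.450344 = -26.537794
y = (-119.344·4039.083662 − 4233.469411·-155.654) / -15743.450344 = -11.237438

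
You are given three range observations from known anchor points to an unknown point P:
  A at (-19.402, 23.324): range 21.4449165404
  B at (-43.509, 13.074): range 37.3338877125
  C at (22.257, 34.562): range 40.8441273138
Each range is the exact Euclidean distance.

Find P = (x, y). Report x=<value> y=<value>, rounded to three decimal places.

eq1: (x + 19.402)² + (y − 23.324)² = 21.4449165404²
eq2: (x + 43.509)² + (y − 13.074)² = 37.3338877125²
eq3: (x − 22.257)² + (y − 34.562)² = 40.8441273138²
eq3−eq1, eq3−eq2 (x²,y² cancel):
  -83.318·x − 22.476·y = 438.898978
  -131.532·x − 42.976·y = 648.480228
det = -83.318·-42.976 − -22.476·-131.532 = 624.361136
x = (438.898978·-42.976 − -22.476·648.480228) / 624.361136 = -6.866028
y = (-83.318·648.480228 − 438.898978·-131.532) / 624.361136 = 5.924752

x=-6.866 y=5.925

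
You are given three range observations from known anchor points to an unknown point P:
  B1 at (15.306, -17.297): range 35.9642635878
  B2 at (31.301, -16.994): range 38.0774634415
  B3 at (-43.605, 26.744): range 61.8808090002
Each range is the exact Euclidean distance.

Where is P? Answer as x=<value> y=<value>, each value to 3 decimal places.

x=17.736 y=18.585

eq1: (x − 15.306)² + (y + 17.297)² = 35.9642635878²
eq2: (x − 31.301)² + (y + 16.994)² = 38.0774634415²
eq3: (x + 43.605)² + (y − 26.744)² = 61.8808090002²
eq1−eq2, eq1−eq3 (x²,y² cancel):
  31.990·x + 0.606·y = 578.623825
  -117.822·x + 88.082·y = -452.628551
det = 31.990·88.082 − 0.606·-117.822 = 2889.143312
x = (578.623825·88.082 − 0.606·-452.628551) / 2889.143312 = 17.735582
y = (31.990·-452.628551 − 578.623825·-117.822) / 2889.143312 = 18.585104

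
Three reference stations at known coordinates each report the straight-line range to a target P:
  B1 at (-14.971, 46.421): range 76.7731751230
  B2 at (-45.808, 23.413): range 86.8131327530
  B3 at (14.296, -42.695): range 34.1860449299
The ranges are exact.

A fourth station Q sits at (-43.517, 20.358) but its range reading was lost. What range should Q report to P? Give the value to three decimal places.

83.452

eq1: (x + 14.971)² + (y − 46.421)² = 76.7731751230²
eq2: (x + 45.808)² + (y − 23.413)² = 86.8131327530²
eq3: (x − 14.296)² + (y + 42.695)² = 34.1860449299²
eq1−eq3, eq1−eq2 (x²,y² cancel):
  58.534·x − 178.232·y = 4373.633310
  -61.674·x − 46.016·y = -1374.898249
det = 58.534·-46.016 − -178.232·-61.674 = -13685.780912
x = (4373.633310·-46.016 − -178.232·-1374.898249) / -13685.780912 = 32.611071
y = (58.534·-1374.898249 − 4373.633310·-61.674) / -13685.780912 = -13.829037
|P − Q| = √((32.611071 − -43.517)² + (-13.829037 − 20.358)²) = 83.452002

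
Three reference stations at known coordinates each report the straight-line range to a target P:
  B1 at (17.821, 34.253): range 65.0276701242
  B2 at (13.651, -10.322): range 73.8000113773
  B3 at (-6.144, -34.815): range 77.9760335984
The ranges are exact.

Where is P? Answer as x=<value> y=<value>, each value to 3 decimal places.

x=-47.149 y=31.509

eq1: (x − 17.821)² + (y − 34.253)² = 65.0276701242²
eq2: (x − 13.651)² + (y + 10.322)² = 73.8000113773²
eq3: (x + 6.144)² + (y + 34.815)² = 77.9760335984²
eq3−eq2, eq3−eq1 (x²,y² cancel):
  39.590·x + 48.986·y = -323.119340
  47.930·x + 138.136·y = 2092.687023
det = 39.590·138.136 − 48.986·47.930 = 3120.905260
x = (-323.119340·138.136 − 48.986·2092.687023) / 3120.905260 = -47.148749
y = (39.590·2092.687023 − -323.119340·47.930) / 3120.905260 = 31.508995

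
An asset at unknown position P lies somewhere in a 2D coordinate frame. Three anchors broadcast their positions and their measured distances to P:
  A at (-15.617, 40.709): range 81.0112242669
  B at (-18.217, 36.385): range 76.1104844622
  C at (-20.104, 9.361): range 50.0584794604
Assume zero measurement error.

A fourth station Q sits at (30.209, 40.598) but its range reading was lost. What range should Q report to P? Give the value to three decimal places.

eq1: (x + 15.617)² + (y − 40.709)² = 81.0112242669²
eq2: (x + 18.217)² + (y − 36.385)² = 76.1104844622²
eq3: (x + 20.104)² + (y − 9.361)² = 50.0584794604²
eq2−eq3, eq2−eq1 (x²,y² cancel):
  -3.774·x − 54.048·y = 2123.026302
  5.200·x + 8.648·y = -524.626556
det = -3.774·8.648 − -54.048·5.200 = 248.412048
x = (2123.026302·8.648 − -54.048·-524.626556) / 248.412048 = -40.235909
y = (-3.774·-524.626556 − 2123.026302·5.200) / 248.412048 = -36.470840
|P − Q| = √((-40.235909 − 30.209)² + (-36.470840 − 40.598)²) = 104.413081

104.413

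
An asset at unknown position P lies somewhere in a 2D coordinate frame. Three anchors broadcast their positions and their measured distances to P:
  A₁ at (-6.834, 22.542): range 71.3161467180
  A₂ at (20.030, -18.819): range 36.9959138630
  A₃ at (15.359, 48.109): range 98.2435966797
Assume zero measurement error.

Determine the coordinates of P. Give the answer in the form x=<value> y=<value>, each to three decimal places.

x=-1.914 y=-48.604

eq1: (x + 6.834)² + (y − 22.542)² = 71.3161467180²
eq2: (x − 20.030)² + (y + 18.819)² = 36.9959138630²
eq3: (x − 15.359)² + (y − 48.109)² = 98.2435966797²
eq1−eq3, eq1−eq2 (x²,y² cancel):
  44.386·x + 51.134·y = -2570.282064
  53.728·x − 82.722·y = 3917.805481
det = 44.386·-82.722 − 51.134·53.728 = -6419.026244
x = (-2570.282064·-82.722 − 51.134·3917.805481) / -6419.026244 = -1.913967
y = (44.386·3917.805481 − -2570.282064·53.728) / -6419.026244 = -48.604230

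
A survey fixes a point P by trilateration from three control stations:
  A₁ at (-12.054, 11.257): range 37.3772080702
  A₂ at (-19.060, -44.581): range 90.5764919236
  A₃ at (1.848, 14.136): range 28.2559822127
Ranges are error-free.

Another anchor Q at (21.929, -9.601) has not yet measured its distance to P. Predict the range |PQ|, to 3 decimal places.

51.875

eq1: (x + 12.054)² + (y − 11.257)² = 37.3772080702²
eq2: (x + 19.060)² + (y + 44.581)² = 90.5764919236²
eq3: (x − 1.848)² + (y − 14.136)² = 28.2559822127²
eq3−eq1, eq3−eq2 (x²,y² cancel):
  -27.804·x − 5.758·y = -529.877787
  -41.816·x − 117.434·y = -5258.192797
det = -27.804·-117.434 − -5.758·-41.816 = 3024.358408
x = (-529.877787·-117.434 − -5.758·-5258.192797) / 3024.358408 = 10.563891
y = (-27.804·-5258.192797 − -529.877787·-41.816) / 3024.358408 = 41.014128
|P − Q| = √((10.563891 − 21.929)² + (41.014128 − -9.601)²) = 51.875398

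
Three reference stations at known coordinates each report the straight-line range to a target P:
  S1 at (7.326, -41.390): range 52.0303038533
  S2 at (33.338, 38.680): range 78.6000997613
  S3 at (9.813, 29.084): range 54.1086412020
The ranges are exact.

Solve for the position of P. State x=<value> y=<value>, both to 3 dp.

eq1: (x − 7.326)² + (y + 41.390)² = 52.0303038533²
eq2: (x − 33.338)² + (y − 38.680)² = 78.6000997613²
eq3: (x − 9.813)² + (y − 29.084)² = 54.1086412020²
eq3−eq2, eq3−eq1 (x²,y² cancel):
  47.050·x + 19.192·y = -1584.840011
  -4.974·x − 140.948·y = 1045.220885
det = 47.050·-140.948 − 19.192·-4.974 = -6536.142392
x = (-1584.840011·-140.948 − 19.192·1045.220885) / -6536.142392 = -31.107056
y = (47.050·1045.220885 − -1584.840011·-4.974) / -6536.142392 = -6.317893

x=-31.107 y=-6.318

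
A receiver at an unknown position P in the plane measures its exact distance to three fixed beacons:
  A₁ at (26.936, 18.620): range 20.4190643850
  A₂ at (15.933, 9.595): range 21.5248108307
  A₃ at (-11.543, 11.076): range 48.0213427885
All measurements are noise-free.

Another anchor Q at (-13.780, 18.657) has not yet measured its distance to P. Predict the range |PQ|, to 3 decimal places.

eq1: (x − 26.936)² + (y − 18.620)² = 20.4190643850²
eq2: (x − 15.933)² + (y − 9.595)² = 21.5248108307²
eq3: (x + 11.543)² + (y − 11.076)² = 48.0213427885²
eq3−eq2, eq3−eq1 (x²,y² cancel):
  54.952·x − 2.962·y = 1932.737771
  76.958·x + 15.088·y = 2705.445044
det = 54.952·15.088 − -2.962·76.958 = 1057.065372
x = (1932.737771·15.088 − -2.962·2705.445044) / 1057.065372 = 35.167811
y = (54.952·2705.445044 − 1932.737771·76.958) / 1057.065372 = -0.066237
|P − Q| = √((35.167811 − -13.780)² + (-0.066237 − 18.657)²) = 52.406563

52.407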